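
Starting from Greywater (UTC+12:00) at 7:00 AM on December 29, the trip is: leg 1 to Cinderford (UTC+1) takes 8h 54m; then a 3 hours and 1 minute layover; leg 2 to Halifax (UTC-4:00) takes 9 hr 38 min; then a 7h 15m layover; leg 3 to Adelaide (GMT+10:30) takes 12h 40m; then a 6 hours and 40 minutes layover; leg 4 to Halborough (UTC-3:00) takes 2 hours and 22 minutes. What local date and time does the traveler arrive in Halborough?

Convert departure to UTC: 7:00 AM − 12:00 = 7:00 PM UTC on Dec 28.
Add 8 hours 54 minutes leg 1 → 3:54 AM UTC (Dec 29).
Add 3 hours 1 minute layover in Cinderford → 6:55 AM UTC.
Add 9 hours and 38 minutes leg 2 → 4:33 PM UTC.
Add 7 hours 15 minutes layover in Halifax → 11:48 PM UTC.
Add 12 hours 40 minutes leg 3 → 12:28 PM UTC (Dec 30).
Add 6 hours 40 minutes layover in Adelaide → 7:08 PM UTC.
Add 2 hours and 22 minutes leg 4 → 9:30 PM UTC.
Halborough is UTC−3:00, so local arrival = 9:30 PM − 3:00 = 6:30 PM on Dec 30.

6:30 PM on December 30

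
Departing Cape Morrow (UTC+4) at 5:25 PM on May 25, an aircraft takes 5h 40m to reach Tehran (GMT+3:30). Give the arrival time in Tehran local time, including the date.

Convert departure to UTC: 5:25 PM − 4:00 = 1:25 PM UTC on May 25.
Add 5 hours 40 minutes travel time → 7:05 PM UTC.
Tehran is UTC+3:30, so local arrival = 7:05 PM + 3:30 = 10:35 PM on May 25.

10:35 PM on May 25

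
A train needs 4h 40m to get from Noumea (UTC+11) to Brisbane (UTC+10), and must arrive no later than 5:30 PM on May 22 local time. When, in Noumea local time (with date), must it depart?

Target arrival in UTC: 5:30 PM − 10:00 = 7:30 AM on May 22.
Subtract 4 hours 40 minutes → departure 2:50 AM UTC on May 22.
Noumea is UTC+11:00: 2:50 AM + 11:00 = 1:50 PM on May 22.

1:50 PM on May 22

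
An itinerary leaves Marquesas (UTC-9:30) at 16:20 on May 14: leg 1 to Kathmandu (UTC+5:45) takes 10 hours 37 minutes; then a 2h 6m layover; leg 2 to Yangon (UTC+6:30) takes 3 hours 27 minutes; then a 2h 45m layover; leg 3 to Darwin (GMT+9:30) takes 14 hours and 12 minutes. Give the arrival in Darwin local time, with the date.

Convert departure to UTC: 16:20 + 9:30 = 01:50 UTC on May 15.
Add 10 hours 37 minutes leg 1 → 12:27 UTC.
Add 2 hours 6 minutes layover in Kathmandu → 14:33 UTC.
Add 3 hours and 27 minutes leg 2 → 18:00 UTC.
Add 2 hours 45 minutes layover in Yangon → 20:45 UTC.
Add 14 hours 12 minutes leg 3 → 10:57 UTC (May 16).
Darwin is UTC+9:30, so local arrival = 10:57 + 9:30 = 20:27 on May 16.

20:27 on May 16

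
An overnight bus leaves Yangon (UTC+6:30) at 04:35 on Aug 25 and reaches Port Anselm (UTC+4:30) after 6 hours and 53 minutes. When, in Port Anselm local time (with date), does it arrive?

09:28 on Aug 25

Port Anselm is 2:00 behind Yangon.
After 6 hours 53 minutes it is 11:28 in Yangon.
Shift by the zone difference: 11:28 − 2:00 = 09:28 on Aug 25 in Port Anselm.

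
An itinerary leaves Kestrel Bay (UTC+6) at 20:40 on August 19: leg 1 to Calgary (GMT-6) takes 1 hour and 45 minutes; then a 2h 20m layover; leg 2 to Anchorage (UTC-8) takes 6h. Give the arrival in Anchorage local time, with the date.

16:45 on August 19

Convert departure to UTC: 20:40 − 6:00 = 14:40 UTC on Aug 19.
Add 1 hour and 45 minutes leg 1 → 16:25 UTC.
Add 2 hours 20 minutes layover in Calgary → 18:45 UTC.
Add 6 hours leg 2 → 00:45 UTC (Aug 20).
Anchorage is UTC−8:00, so local arrival = 00:45 − 8:00 = 16:45 on Aug 19.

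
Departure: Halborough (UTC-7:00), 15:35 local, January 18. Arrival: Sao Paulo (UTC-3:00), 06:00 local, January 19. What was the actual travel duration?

10 hours 25 minutes

Departure in UTC: 15:35 + 7:00 = 22:35 on Jan 18.
Arrival in UTC: 06:00 + 3:00 = 09:00 on Jan 19.
Elapsed = 09:00 − 22:35 (+1 day) = 10 hours 25 minutes.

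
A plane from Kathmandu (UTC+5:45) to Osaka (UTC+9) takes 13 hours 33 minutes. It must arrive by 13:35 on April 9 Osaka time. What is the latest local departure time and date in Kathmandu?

20:47 on Apr 8

Target arrival in UTC: 13:35 − 9:00 = 04:35 on Apr 9.
Subtract 13 hours and 33 minutes → departure 15:02 UTC on Apr 8.
Kathmandu is UTC+5:45: 15:02 + 5:45 = 20:47 on Apr 8.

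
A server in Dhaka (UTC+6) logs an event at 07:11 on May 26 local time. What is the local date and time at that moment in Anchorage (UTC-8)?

17:11 on May 25

In UTC: 07:11 − 6:00 = 01:11 on May 26.
Anchorage is UTC−8:00: 01:11 − 8:00 = 17:11 on May 25.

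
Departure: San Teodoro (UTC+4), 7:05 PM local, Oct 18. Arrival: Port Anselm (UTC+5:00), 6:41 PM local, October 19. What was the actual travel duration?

22 hours 36 minutes

Departure in UTC: 7:05 PM − 4:00 = 3:05 PM on Oct 18.
Arrival in UTC: 6:41 PM − 5:00 = 1:41 PM on Oct 19.
Elapsed = 1:41 PM − 3:05 PM (+1 day) = 22 hours 36 minutes.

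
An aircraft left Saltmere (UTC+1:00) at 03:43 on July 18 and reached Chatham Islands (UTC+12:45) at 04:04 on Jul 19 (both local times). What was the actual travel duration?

Departure in UTC: 03:43 − 1:00 = 02:43 on Jul 18.
Arrival in UTC: 04:04 − 12:45 = 15:19 on Jul 18.
Elapsed = 15:19 − 02:43 = 12 hours 36 minutes.

12 hours 36 minutes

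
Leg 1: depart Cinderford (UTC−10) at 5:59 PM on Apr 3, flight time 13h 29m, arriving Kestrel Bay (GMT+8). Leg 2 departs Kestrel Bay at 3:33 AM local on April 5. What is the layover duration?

Convert departure to UTC: 5:59 PM + 10:00 = 3:59 AM UTC on Apr 4.
Add 13 hours and 29 minutes flight time → 5:28 PM UTC.
Kestrel Bay is UTC+8:00, so local arrival = 5:28 PM + 8:00 = 1:28 AM on Apr 5.
Layover = 3:33 AM − 1:28 AM = 2 hours 5 minutes.

2 hours 5 minutes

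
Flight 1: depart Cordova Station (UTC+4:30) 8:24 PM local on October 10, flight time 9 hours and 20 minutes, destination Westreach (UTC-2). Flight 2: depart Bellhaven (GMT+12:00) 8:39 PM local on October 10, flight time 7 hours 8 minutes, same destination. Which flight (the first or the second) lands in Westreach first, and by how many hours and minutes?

Flight 1 in UTC: 8:24 PM − 4:30 = 3:54 PM on Oct 10.
+9 hours 20 minutes → arrive 1:14 AM UTC on Oct 11.
Flight 2 in UTC: 8:39 PM − 12:00 = 8:39 AM on Oct 10.
+7 hours 8 minutes → arrive 3:47 PM UTC on Oct 10.
Flight 2 lands earlier by 9 hours 27 minutes.

the second, by 9 hours 27 minutes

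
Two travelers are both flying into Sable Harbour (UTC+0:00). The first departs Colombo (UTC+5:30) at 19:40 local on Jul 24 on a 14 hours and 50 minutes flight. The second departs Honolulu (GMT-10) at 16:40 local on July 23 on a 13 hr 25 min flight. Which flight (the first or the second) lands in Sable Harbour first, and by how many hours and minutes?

the second, by 12 hours 55 minutes

Flight 1 in UTC: 19:40 − 5:30 = 14:10 on Jul 24.
+14 hours 50 minutes → arrive 05:00 UTC on Jul 25.
Flight 2 in UTC: 16:40 + 10:00 = 02:40 on Jul 24.
+13 hours 25 minutes → arrive 16:05 UTC on Jul 24.
Flight 2 lands earlier by 12 hours 55 minutes.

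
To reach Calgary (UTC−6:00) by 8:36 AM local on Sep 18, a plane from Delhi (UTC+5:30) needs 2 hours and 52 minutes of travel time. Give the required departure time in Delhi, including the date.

Target arrival in UTC: 8:36 AM + 6:00 = 2:36 PM on Sep 18.
Subtract 2 hours and 52 minutes → departure 11:44 AM UTC on Sep 18.
Delhi is UTC+5:30: 11:44 AM + 5:30 = 5:14 PM on Sep 18.

5:14 PM on September 18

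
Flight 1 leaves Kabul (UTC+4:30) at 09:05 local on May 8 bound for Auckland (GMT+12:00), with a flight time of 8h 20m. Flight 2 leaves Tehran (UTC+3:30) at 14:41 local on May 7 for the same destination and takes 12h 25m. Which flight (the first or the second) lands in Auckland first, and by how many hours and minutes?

Flight 1 in UTC: 09:05 − 4:30 = 04:35 on May 8.
+8 hours and 20 minutes → arrive 12:55 UTC on May 8.
Flight 2 in UTC: 14:41 − 3:30 = 11:11 on May 7.
+12 hours 25 minutes → arrive 23:36 UTC on May 7.
Flight 2 lands earlier by 13 hours 19 minutes.

the second, by 13 hours 19 minutes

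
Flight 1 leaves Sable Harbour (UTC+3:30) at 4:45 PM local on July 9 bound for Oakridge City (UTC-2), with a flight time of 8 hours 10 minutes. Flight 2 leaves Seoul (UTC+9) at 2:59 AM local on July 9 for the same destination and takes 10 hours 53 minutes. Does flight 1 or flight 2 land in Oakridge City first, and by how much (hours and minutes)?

Flight 1 in UTC: 4:45 PM − 3:30 = 1:15 PM on Jul 9.
+8 hours 10 minutes → arrive 9:25 PM UTC on Jul 9.
Flight 2 in UTC: 2:59 AM − 9:00 = 5:59 PM on Jul 8.
+10 hours 53 minutes → arrive 4:52 AM UTC on Jul 9.
Flight 2 lands earlier by 16 hours 33 minutes.

the second, by 16 hours 33 minutes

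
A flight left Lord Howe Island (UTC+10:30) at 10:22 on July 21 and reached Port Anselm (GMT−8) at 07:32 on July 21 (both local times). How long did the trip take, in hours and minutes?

Departure in UTC: 10:22 − 10:30 = 23:52 on Jul 20.
Arrival in UTC: 07:32 + 8:00 = 15:32 on Jul 21.
Elapsed = 15:32 − 23:52 (+1 day) = 15 hours 40 minutes.

15 hours 40 minutes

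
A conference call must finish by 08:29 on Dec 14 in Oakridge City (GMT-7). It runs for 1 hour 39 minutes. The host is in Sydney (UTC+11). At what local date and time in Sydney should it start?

Target end time in UTC: 08:29 + 7:00 = 15:29 on Dec 14.
Subtract 1 hour 39 minutes → start 13:50 UTC on Dec 14.
Sydney is UTC+11:00: 13:50 + 11:00 = 00:50 on Dec 15.

00:50 on December 15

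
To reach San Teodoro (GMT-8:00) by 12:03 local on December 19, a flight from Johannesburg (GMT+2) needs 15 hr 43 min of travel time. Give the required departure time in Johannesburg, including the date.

06:20 on Dec 19

Target arrival in UTC: 12:03 + 8:00 = 20:03 on Dec 19.
Subtract 15 hours 43 minutes → departure 04:20 UTC on Dec 19.
Johannesburg is UTC+2:00: 04:20 + 2:00 = 06:20 on Dec 19.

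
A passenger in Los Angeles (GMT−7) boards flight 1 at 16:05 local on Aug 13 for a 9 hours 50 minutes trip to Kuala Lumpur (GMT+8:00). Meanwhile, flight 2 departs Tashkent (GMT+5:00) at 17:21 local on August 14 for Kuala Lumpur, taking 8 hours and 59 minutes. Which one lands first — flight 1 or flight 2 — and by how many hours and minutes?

the first, by 12 hours 25 minutes

Flight 1 in UTC: 16:05 + 7:00 = 23:05 on Aug 13.
+9 hours and 50 minutes → arrive 08:55 UTC on Aug 14.
Flight 2 in UTC: 17:21 − 5:00 = 12:21 on Aug 14.
+8 hours 59 minutes → arrive 21:20 UTC on Aug 14.
Flight 1 lands earlier by 12 hours 25 minutes.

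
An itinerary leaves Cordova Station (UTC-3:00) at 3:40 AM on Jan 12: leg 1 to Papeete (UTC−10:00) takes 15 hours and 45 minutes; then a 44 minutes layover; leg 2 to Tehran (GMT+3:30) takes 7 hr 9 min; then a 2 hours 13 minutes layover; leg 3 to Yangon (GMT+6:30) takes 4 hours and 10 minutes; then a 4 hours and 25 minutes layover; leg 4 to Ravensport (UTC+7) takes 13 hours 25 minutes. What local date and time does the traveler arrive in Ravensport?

1:31 PM on January 14

Convert departure to UTC: 3:40 AM + 3:00 = 6:40 AM UTC on Jan 12.
Add 15 hours and 45 minutes leg 1 → 10:25 PM UTC.
Add 44 minutes layover in Papeete → 11:09 PM UTC.
Add 7 hours and 9 minutes leg 2 → 6:18 AM UTC (Jan 13).
Add 2 hours 13 minutes layover in Tehran → 8:31 AM UTC.
Add 4 hours and 10 minutes leg 3 → 12:41 PM UTC.
Add 4 hours 25 minutes layover in Yangon → 5:06 PM UTC.
Add 13 hours 25 minutes leg 4 → 6:31 AM UTC (Jan 14).
Ravensport is UTC+7:00, so local arrival = 6:31 AM + 7:00 = 1:31 PM on Jan 14.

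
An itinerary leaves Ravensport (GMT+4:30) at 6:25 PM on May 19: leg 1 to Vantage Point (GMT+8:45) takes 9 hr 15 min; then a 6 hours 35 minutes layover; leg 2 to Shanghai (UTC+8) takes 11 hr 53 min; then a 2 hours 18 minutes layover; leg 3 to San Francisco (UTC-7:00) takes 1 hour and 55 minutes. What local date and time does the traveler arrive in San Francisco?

Convert departure to UTC: 6:25 PM − 4:30 = 1:55 PM UTC on May 19.
Add 9 hours and 15 minutes leg 1 → 11:10 PM UTC.
Add 6 hours and 35 minutes layover in Vantage Point → 5:45 AM UTC (May 20).
Add 11 hours 53 minutes leg 2 → 5:38 PM UTC.
Add 2 hours and 18 minutes layover in Shanghai → 7:56 PM UTC.
Add 1 hour 55 minutes leg 3 → 9:51 PM UTC.
San Francisco is UTC−7:00, so local arrival = 9:51 PM − 7:00 = 2:51 PM on May 20.

2:51 PM on May 20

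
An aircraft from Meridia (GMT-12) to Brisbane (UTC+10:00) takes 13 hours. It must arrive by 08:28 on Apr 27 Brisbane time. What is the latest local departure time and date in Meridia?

Target arrival in UTC: 08:28 − 10:00 = 22:28 on Apr 26.
Subtract 13 hours → departure 09:28 UTC on Apr 26.
Meridia is UTC−12:00: 09:28 − 12:00 = 21:28 on Apr 25.

21:28 on April 25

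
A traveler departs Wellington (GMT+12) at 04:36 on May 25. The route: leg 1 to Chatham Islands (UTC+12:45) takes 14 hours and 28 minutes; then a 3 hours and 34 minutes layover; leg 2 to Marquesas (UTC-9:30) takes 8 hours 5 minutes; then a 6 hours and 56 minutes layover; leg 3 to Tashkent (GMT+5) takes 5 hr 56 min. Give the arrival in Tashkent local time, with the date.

Convert departure to UTC: 04:36 − 12:00 = 16:36 UTC on May 24.
Add 14 hours and 28 minutes leg 1 → 07:04 UTC (May 25).
Add 3 hours and 34 minutes layover in Chatham Islands → 10:38 UTC.
Add 8 hours 5 minutes leg 2 → 18:43 UTC.
Add 6 hours and 56 minutes layover in Marquesas → 01:39 UTC (May 26).
Add 5 hours 56 minutes leg 3 → 07:35 UTC.
Tashkent is UTC+5:00, so local arrival = 07:35 + 5:00 = 12:35 on May 26.

12:35 on May 26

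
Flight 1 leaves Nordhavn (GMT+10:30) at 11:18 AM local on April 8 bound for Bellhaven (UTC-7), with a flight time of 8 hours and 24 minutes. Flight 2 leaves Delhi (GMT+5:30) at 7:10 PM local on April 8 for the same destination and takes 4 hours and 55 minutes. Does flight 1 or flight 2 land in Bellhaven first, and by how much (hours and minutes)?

Flight 1 in UTC: 11:18 AM − 10:30 = 12:48 AM on Apr 8.
+8 hours 24 minutes → arrive 9:12 AM UTC on Apr 8.
Flight 2 in UTC: 7:10 PM − 5:30 = 1:40 PM on Apr 8.
+4 hours 55 minutes → arrive 6:35 PM UTC on Apr 8.
Flight 1 lands earlier by 9 hours 23 minutes.

the first, by 9 hours 23 minutes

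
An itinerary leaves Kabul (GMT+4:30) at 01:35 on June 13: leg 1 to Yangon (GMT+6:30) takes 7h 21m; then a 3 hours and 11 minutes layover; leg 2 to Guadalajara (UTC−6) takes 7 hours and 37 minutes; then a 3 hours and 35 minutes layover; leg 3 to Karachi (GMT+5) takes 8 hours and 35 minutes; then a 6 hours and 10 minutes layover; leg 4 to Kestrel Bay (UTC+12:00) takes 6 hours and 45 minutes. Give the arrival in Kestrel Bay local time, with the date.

04:19 on Jun 15

Convert departure to UTC: 01:35 − 4:30 = 21:05 UTC on Jun 12.
Add 7 hours 21 minutes leg 1 → 04:26 UTC (Jun 13).
Add 3 hours and 11 minutes layover in Yangon → 07:37 UTC.
Add 7 hours and 37 minutes leg 2 → 15:14 UTC.
Add 3 hours 35 minutes layover in Guadalajara → 18:49 UTC.
Add 8 hours and 35 minutes leg 3 → 03:24 UTC (Jun 14).
Add 6 hours 10 minutes layover in Karachi → 09:34 UTC.
Add 6 hours and 45 minutes leg 4 → 16:19 UTC.
Kestrel Bay is UTC+12:00, so local arrival = 16:19 + 12:00 = 04:19 on Jun 15.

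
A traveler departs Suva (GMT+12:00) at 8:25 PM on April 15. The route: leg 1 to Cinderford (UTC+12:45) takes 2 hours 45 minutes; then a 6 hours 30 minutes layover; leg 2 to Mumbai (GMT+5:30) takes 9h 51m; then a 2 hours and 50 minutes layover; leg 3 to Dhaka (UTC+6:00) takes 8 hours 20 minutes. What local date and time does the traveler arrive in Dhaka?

8:41 PM on April 16

Convert departure to UTC: 8:25 PM − 12:00 = 8:25 AM UTC on Apr 15.
Add 2 hours 45 minutes leg 1 → 11:10 AM UTC.
Add 6 hours and 30 minutes layover in Cinderford → 5:40 PM UTC.
Add 9 hours 51 minutes leg 2 → 3:31 AM UTC (Apr 16).
Add 2 hours and 50 minutes layover in Mumbai → 6:21 AM UTC.
Add 8 hours 20 minutes leg 3 → 2:41 PM UTC.
Dhaka is UTC+6:00, so local arrival = 2:41 PM + 6:00 = 8:41 PM on Apr 16.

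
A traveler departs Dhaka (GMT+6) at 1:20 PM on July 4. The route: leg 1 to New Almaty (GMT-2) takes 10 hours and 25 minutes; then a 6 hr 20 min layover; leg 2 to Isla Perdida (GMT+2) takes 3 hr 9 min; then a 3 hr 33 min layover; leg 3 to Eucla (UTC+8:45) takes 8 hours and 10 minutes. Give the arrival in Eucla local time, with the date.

Convert departure to UTC: 1:20 PM − 6:00 = 7:20 AM UTC on Jul 4.
Add 10 hours 25 minutes leg 1 → 5:45 PM UTC.
Add 6 hours and 20 minutes layover in New Almaty → 12:05 AM UTC (Jul 5).
Add 3 hours and 9 minutes leg 2 → 3:14 AM UTC.
Add 3 hours and 33 minutes layover in Isla Perdida → 6:47 AM UTC.
Add 8 hours and 10 minutes leg 3 → 2:57 PM UTC.
Eucla is UTC+8:45, so local arrival = 2:57 PM + 8:45 = 11:42 PM on Jul 5.

11:42 PM on Jul 5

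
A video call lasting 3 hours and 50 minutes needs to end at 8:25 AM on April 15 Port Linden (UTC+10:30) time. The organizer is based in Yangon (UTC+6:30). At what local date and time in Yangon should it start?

Target end time in UTC: 8:25 AM − 10:30 = 9:55 PM on Apr 14.
Subtract 3 hours 50 minutes → start 6:05 PM UTC on Apr 14.
Yangon is UTC+6:30: 6:05 PM + 6:30 = 12:35 AM on Apr 15.

12:35 AM on April 15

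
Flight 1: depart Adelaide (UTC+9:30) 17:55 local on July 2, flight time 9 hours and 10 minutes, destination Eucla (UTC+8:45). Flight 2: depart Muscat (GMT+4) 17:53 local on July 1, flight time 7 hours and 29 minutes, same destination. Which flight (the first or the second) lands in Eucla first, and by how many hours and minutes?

Flight 1 in UTC: 17:55 − 9:30 = 08:25 on Jul 2.
+9 hours and 10 minutes → arrive 17:35 UTC on Jul 2.
Flight 2 in UTC: 17:53 − 4:00 = 13:53 on Jul 1.
+7 hours and 29 minutes → arrive 21:22 UTC on Jul 1.
Flight 2 lands earlier by 20 hours 13 minutes.

the second, by 20 hours 13 minutes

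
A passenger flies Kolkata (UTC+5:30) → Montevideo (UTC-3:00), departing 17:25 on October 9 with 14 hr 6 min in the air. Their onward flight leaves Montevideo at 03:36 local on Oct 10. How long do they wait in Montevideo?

4 hours 35 minutes

Convert departure to UTC: 17:25 − 5:30 = 11:55 UTC on Oct 9.
Add 14 hours 6 minutes flight time → 02:01 UTC (Oct 10).
Montevideo is UTC−3:00, so local arrival = 02:01 − 3:00 = 23:01 on Oct 9.
Layover = 03:36 − 23:01 (+1 day) = 4 hours 35 minutes.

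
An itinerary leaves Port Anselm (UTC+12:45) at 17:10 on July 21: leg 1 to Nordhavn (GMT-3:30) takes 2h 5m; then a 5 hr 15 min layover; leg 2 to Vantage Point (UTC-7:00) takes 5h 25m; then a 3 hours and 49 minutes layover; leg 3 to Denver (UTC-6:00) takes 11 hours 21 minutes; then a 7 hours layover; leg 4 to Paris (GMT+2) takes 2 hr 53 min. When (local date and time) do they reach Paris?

Convert departure to UTC: 17:10 − 12:45 = 04:25 UTC on Jul 21.
Add 2 hours 5 minutes leg 1 → 06:30 UTC.
Add 5 hours 15 minutes layover in Nordhavn → 11:45 UTC.
Add 5 hours and 25 minutes leg 2 → 17:10 UTC.
Add 3 hours 49 minutes layover in Vantage Point → 20:59 UTC.
Add 11 hours and 21 minutes leg 3 → 08:20 UTC (Jul 22).
Add 7 hours layover in Denver → 15:20 UTC.
Add 2 hours and 53 minutes leg 4 → 18:13 UTC.
Paris is UTC+2:00, so local arrival = 18:13 + 2:00 = 20:13 on Jul 22.

20:13 on July 22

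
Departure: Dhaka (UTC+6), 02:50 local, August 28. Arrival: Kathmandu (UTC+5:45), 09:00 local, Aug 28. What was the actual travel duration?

6 hours 25 minutes

Departure in UTC: 02:50 − 6:00 = 20:50 on Aug 27.
Arrival in UTC: 09:00 − 5:45 = 03:15 on Aug 28.
Elapsed = 03:15 − 20:50 (+1 day) = 6 hours 25 minutes.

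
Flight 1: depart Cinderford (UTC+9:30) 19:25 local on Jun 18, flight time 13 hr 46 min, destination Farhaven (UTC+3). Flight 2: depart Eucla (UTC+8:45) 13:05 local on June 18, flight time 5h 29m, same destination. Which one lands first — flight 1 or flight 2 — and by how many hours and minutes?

Flight 1 in UTC: 19:25 − 9:30 = 09:55 on Jun 18.
+13 hours and 46 minutes → arrive 23:41 UTC on Jun 18.
Flight 2 in UTC: 13:05 − 8:45 = 04:20 on Jun 18.
+5 hours 29 minutes → arrive 09:49 UTC on Jun 18.
Flight 2 lands earlier by 13 hours 52 minutes.

the second, by 13 hours 52 minutes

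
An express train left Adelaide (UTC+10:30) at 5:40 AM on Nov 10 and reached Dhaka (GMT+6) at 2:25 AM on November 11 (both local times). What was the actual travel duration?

Departure in UTC: 5:40 AM − 10:30 = 7:10 PM on Nov 9.
Arrival in UTC: 2:25 AM − 6:00 = 8:25 PM on Nov 10.
Elapsed = 8:25 PM − 7:10 PM (+1 day) = 25 hours 15 minutes.

25 hours 15 minutes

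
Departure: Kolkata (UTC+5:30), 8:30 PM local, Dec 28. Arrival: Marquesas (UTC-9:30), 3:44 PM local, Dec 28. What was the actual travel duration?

10 hours 14 minutes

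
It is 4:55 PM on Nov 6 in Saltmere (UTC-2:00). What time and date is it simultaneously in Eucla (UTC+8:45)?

Eucla is 10:45 ahead of Saltmere.
Shift by the zone difference: 4:55 PM + 10:45 = 3:40 AM on Nov 7 in Eucla.

3:40 AM on November 7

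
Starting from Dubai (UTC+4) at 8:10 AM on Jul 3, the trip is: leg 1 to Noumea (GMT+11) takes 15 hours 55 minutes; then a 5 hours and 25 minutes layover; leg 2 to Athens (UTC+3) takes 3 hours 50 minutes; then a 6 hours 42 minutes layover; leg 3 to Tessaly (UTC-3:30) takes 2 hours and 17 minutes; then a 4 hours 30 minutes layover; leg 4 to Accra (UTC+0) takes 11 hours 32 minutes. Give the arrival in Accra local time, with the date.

6:21 AM on Jul 5

Convert departure to UTC: 8:10 AM − 4:00 = 4:10 AM UTC on Jul 3.
Add 15 hours 55 minutes leg 1 → 8:05 PM UTC.
Add 5 hours 25 minutes layover in Noumea → 1:30 AM UTC (Jul 4).
Add 3 hours 50 minutes leg 2 → 5:20 AM UTC.
Add 6 hours 42 minutes layover in Athens → 12:02 PM UTC.
Add 2 hours and 17 minutes leg 3 → 2:19 PM UTC.
Add 4 hours and 30 minutes layover in Tessaly → 6:49 PM UTC.
Add 11 hours and 32 minutes leg 4 → 6:21 AM UTC (Jul 5).
Accra is UTC+0, so local arrival is the same: 6:21 AM on Jul 5.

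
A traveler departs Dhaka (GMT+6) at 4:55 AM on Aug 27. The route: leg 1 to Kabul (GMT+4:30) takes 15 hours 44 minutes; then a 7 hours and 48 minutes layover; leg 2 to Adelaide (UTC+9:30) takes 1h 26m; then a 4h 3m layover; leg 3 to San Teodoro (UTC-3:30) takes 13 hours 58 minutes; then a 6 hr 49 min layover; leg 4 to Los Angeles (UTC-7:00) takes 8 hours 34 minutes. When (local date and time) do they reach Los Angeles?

2:17 AM on Aug 29

Convert departure to UTC: 4:55 AM − 6:00 = 10:55 PM UTC on Aug 26.
Add 15 hours 44 minutes leg 1 → 2:39 PM UTC (Aug 27).
Add 7 hours and 48 minutes layover in Kabul → 10:27 PM UTC.
Add 1 hour and 26 minutes leg 2 → 11:53 PM UTC.
Add 4 hours 3 minutes layover in Adelaide → 3:56 AM UTC (Aug 28).
Add 13 hours and 58 minutes leg 3 → 5:54 PM UTC.
Add 6 hours 49 minutes layover in San Teodoro → 12:43 AM UTC (Aug 29).
Add 8 hours 34 minutes leg 4 → 9:17 AM UTC.
Los Angeles is UTC−7:00, so local arrival = 9:17 AM − 7:00 = 2:17 AM on Aug 29.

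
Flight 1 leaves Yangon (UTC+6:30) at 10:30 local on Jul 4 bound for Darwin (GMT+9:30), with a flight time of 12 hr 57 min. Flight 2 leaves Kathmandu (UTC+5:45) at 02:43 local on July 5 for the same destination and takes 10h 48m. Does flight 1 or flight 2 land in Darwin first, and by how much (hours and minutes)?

Flight 1 in UTC: 10:30 − 6:30 = 04:00 on Jul 4.
+12 hours and 57 minutes → arrive 16:57 UTC on Jul 4.
Flight 2 in UTC: 02:43 − 5:45 = 20:58 on Jul 4.
+10 hours 48 minutes → arrive 07:46 UTC on Jul 5.
Flight 1 lands earlier by 14 hours 49 minutes.

the first, by 14 hours 49 minutes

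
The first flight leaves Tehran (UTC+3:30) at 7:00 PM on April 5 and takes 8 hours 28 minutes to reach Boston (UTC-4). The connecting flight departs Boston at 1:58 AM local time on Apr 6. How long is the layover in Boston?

Convert departure to UTC: 7:00 PM − 3:30 = 3:30 PM UTC on Apr 5.
Add 8 hours 28 minutes flight time → 11:58 PM UTC.
Boston is UTC−4:00, so local arrival = 11:58 PM − 4:00 = 7:58 PM on Apr 5.
Layover = 1:58 AM − 7:58 PM (+1 day) = 6 hours.

6 hours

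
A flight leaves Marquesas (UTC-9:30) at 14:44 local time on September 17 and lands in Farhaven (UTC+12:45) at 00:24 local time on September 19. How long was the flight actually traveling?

11 hours 25 minutes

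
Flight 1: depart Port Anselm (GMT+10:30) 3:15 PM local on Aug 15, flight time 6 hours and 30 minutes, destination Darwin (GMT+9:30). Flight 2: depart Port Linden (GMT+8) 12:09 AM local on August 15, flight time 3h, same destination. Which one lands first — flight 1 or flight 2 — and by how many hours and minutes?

the second, by 16 hours 6 minutes

Flight 1 in UTC: 3:15 PM − 10:30 = 4:45 AM on Aug 15.
+6 hours and 30 minutes → arrive 11:15 AM UTC on Aug 15.
Flight 2 in UTC: 12:09 AM − 8:00 = 4:09 PM on Aug 14.
+3 hours → arrive 7:09 PM UTC on Aug 14.
Flight 2 lands earlier by 16 hours 6 minutes.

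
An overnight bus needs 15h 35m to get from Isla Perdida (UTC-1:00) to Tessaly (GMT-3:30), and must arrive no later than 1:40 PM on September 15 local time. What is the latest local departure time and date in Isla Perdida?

Target arrival in UTC: 1:40 PM + 3:30 = 5:10 PM on Sep 15.
Subtract 15 hours and 35 minutes → departure 1:35 AM UTC on Sep 15.
Isla Perdida is UTC−1:00: 1:35 AM − 1:00 = 12:35 AM on Sep 15.

12:35 AM on Sep 15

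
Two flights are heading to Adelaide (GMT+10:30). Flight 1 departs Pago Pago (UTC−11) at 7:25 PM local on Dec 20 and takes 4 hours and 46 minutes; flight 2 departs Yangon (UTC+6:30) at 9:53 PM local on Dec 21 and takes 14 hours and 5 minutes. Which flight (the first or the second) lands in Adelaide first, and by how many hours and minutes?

Flight 1 in UTC: 7:25 PM + 11:00 = 6:25 AM on Dec 21.
+4 hours and 46 minutes → arrive 11:11 AM UTC on Dec 21.
Flight 2 in UTC: 9:53 PM − 6:30 = 3:23 PM on Dec 21.
+14 hours 5 minutes → arrive 5:28 AM UTC on Dec 22.
Flight 1 lands earlier by 18 hours 17 minutes.

the first, by 18 hours 17 minutes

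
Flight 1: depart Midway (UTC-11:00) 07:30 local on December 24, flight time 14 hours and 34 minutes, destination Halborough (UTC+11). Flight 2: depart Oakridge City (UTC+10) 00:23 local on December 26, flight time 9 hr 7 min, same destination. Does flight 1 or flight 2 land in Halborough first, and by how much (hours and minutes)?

the first, by 14 hours 26 minutes

Flight 1 in UTC: 07:30 + 11:00 = 18:30 on Dec 24.
+14 hours and 34 minutes → arrive 09:04 UTC on Dec 25.
Flight 2 in UTC: 00:23 − 10:00 = 14:23 on Dec 25.
+9 hours 7 minutes → arrive 23:30 UTC on Dec 25.
Flight 1 lands earlier by 14 hours 26 minutes.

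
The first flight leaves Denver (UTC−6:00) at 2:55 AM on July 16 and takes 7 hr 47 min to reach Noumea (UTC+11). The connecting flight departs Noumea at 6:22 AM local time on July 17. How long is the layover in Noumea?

Convert departure to UTC: 2:55 AM + 6:00 = 8:55 AM UTC on Jul 16.
Add 7 hours and 47 minutes flight time → 4:42 PM UTC.
Noumea is UTC+11:00, so local arrival = 4:42 PM + 11:00 = 3:42 AM on Jul 17.
Layover = 6:22 AM − 3:42 AM = 2 hours 40 minutes.

2 hours 40 minutes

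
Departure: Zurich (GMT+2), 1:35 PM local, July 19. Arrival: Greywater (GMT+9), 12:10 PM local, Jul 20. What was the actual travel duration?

15 hours 35 minutes

Departure in UTC: 1:35 PM − 2:00 = 11:35 AM on Jul 19.
Arrival in UTC: 12:10 PM − 9:00 = 3:10 AM on Jul 20.
Elapsed = 3:10 AM − 11:35 AM (+1 day) = 15 hours 35 minutes.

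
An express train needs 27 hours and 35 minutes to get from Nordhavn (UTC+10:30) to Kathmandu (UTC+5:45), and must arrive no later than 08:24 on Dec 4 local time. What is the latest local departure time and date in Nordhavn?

09:34 on Dec 3

Target arrival in UTC: 08:24 − 5:45 = 02:39 on Dec 4.
Subtract 27 hours and 35 minutes → departure 23:04 UTC on Dec 2.
Nordhavn is UTC+10:30: 23:04 + 10:30 = 09:34 on Dec 3.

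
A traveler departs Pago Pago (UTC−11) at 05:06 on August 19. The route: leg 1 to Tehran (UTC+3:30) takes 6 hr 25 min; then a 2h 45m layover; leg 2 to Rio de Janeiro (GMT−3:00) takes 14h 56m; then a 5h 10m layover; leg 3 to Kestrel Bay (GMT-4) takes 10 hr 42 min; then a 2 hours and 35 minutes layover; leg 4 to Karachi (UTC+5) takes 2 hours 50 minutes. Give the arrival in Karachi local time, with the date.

Convert departure to UTC: 05:06 + 11:00 = 16:06 UTC on Aug 19.
Add 6 hours 25 minutes leg 1 → 22:31 UTC.
Add 2 hours and 45 minutes layover in Tehran → 01:16 UTC (Aug 20).
Add 14 hours and 56 minutes leg 2 → 16:12 UTC.
Add 5 hours 10 minutes layover in Rio de Janeiro → 21:22 UTC.
Add 10 hours and 42 minutes leg 3 → 08:04 UTC (Aug 21).
Add 2 hours 35 minutes layover in Kestrel Bay → 10:39 UTC.
Add 2 hours 50 minutes leg 4 → 13:29 UTC.
Karachi is UTC+5:00, so local arrival = 13:29 + 5:00 = 18:29 on Aug 21.

18:29 on August 21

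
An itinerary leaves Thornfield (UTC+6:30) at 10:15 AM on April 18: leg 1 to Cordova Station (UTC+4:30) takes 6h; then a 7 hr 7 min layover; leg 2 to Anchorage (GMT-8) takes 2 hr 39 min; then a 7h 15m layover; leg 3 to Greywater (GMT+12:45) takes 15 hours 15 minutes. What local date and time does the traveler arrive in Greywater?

Convert departure to UTC: 10:15 AM − 6:30 = 3:45 AM UTC on Apr 18.
Add 6 hours leg 1 → 9:45 AM UTC.
Add 7 hours 7 minutes layover in Cordova Station → 4:52 PM UTC.
Add 2 hours 39 minutes leg 2 → 7:31 PM UTC.
Add 7 hours 15 minutes layover in Anchorage → 2:46 AM UTC (Apr 19).
Add 15 hours and 15 minutes leg 3 → 6:01 PM UTC.
Greywater is UTC+12:45, so local arrival = 6:01 PM + 12:45 = 6:46 AM on Apr 20.

6:46 AM on Apr 20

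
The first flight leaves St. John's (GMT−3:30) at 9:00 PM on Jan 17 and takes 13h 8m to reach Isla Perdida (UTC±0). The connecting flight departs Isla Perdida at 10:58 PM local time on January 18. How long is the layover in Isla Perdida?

9 hours 20 minutes

Convert departure to UTC: 9:00 PM + 3:30 = 12:30 AM UTC on Jan 18.
Add 13 hours 8 minutes flight time → 1:38 PM UTC.
Isla Perdida is UTC+0, so local arrival is the same: 1:38 PM on Jan 18.
Layover = 10:58 PM − 1:38 PM = 9 hours 20 minutes.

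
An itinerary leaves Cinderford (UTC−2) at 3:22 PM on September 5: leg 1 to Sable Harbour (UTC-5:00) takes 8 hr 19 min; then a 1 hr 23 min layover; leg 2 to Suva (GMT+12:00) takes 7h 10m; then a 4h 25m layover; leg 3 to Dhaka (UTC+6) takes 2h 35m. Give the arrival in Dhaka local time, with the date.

11:14 PM on September 6

Convert departure to UTC: 3:22 PM + 2:00 = 5:22 PM UTC on Sep 5.
Add 8 hours 19 minutes leg 1 → 1:41 AM UTC (Sep 6).
Add 1 hour and 23 minutes layover in Sable Harbour → 3:04 AM UTC.
Add 7 hours 10 minutes leg 2 → 10:14 AM UTC.
Add 4 hours 25 minutes layover in Suva → 2:39 PM UTC.
Add 2 hours 35 minutes leg 3 → 5:14 PM UTC.
Dhaka is UTC+6:00, so local arrival = 5:14 PM + 6:00 = 11:14 PM on Sep 6.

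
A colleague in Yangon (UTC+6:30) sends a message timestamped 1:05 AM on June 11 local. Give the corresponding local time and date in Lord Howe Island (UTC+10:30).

Lord Howe Island is 4:00 ahead of Yangon.
Shift by the zone difference: 1:05 AM + 4:00 = 5:05 AM on Jun 11 in Lord Howe Island.

5:05 AM on June 11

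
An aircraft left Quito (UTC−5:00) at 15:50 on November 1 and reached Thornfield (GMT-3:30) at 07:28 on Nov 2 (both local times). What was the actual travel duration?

14 hours 8 minutes

Departure in UTC: 15:50 + 5:00 = 20:50 on Nov 1.
Arrival in UTC: 07:28 + 3:30 = 10:58 on Nov 2.
Elapsed = 10:58 − 20:50 (+1 day) = 14 hours 8 minutes.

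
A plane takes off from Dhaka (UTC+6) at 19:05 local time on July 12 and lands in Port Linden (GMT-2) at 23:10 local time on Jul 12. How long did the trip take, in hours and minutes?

12 hours 5 minutes

Port Linden is 8:00 behind Dhaka.
Clock-face elapsed time (ignoring zones) is 4 hours 5 minutes.
Actual elapsed = 4 hours 5 minutes + 8:00 = 12 hours 5 minutes.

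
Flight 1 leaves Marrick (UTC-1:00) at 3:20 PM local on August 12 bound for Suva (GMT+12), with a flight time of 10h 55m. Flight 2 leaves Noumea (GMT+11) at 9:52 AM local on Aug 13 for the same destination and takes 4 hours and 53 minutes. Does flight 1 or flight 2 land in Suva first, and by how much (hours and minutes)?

Flight 1 in UTC: 3:20 PM + 1:00 = 4:20 PM on Aug 12.
+10 hours 55 minutes → arrive 3:15 AM UTC on Aug 13.
Flight 2 in UTC: 9:52 AM − 11:00 = 10:52 PM on Aug 12.
+4 hours and 53 minutes → arrive 3:45 AM UTC on Aug 13.
Flight 1 lands earlier by 30 minutes.

the first, by 30 minutes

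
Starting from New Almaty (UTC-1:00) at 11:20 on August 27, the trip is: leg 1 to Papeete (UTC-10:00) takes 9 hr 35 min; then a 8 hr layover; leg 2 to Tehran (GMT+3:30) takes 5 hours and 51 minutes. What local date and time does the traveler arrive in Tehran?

Convert departure to UTC: 11:20 + 1:00 = 12:20 UTC on Aug 27.
Add 9 hours and 35 minutes leg 1 → 21:55 UTC.
Add 8 hours layover in Papeete → 05:55 UTC (Aug 28).
Add 5 hours 51 minutes leg 2 → 11:46 UTC.
Tehran is UTC+3:30, so local arrival = 11:46 + 3:30 = 15:16 on Aug 28.

15:16 on Aug 28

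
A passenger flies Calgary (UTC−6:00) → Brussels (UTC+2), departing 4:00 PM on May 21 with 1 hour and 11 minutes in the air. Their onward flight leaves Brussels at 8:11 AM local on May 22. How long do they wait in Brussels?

Convert departure to UTC: 4:00 PM + 6:00 = 10:00 PM UTC on May 21.
Add 1 hour and 11 minutes flight time → 11:11 PM UTC.
Brussels is UTC+2:00, so local arrival = 11:11 PM + 2:00 = 1:11 AM on May 22.
Layover = 8:11 AM − 1:11 AM = 7 hours.

7 hours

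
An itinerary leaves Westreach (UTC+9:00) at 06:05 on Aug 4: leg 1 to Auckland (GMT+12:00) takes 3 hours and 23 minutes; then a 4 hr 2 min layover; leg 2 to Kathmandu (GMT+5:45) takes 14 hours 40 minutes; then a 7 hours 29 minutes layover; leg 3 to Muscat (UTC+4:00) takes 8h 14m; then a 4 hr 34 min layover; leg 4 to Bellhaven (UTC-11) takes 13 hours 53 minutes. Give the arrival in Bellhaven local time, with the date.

Convert departure to UTC: 06:05 − 9:00 = 21:05 UTC on Aug 3.
Add 3 hours and 23 minutes leg 1 → 00:28 UTC (Aug 4).
Add 4 hours and 2 minutes layover in Auckland → 04:30 UTC.
Add 14 hours 40 minutes leg 2 → 19:10 UTC.
Add 7 hours and 29 minutes layover in Kathmandu → 02:39 UTC (Aug 5).
Add 8 hours 14 minutes leg 3 → 10:53 UTC.
Add 4 hours and 34 minutes layover in Muscat → 15:27 UTC.
Add 13 hours and 53 minutes leg 4 → 05:20 UTC (Aug 6).
Bellhaven is UTC−11:00, so local arrival = 05:20 − 11:00 = 18:20 on Aug 5.

18:20 on Aug 5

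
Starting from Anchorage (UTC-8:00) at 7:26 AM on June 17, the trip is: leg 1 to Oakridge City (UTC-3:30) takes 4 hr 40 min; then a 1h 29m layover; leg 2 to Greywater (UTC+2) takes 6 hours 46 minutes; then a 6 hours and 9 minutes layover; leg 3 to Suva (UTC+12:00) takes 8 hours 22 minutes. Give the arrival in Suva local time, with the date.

Convert departure to UTC: 7:26 AM + 8:00 = 3:26 PM UTC on Jun 17.
Add 4 hours 40 minutes leg 1 → 8:06 PM UTC.
Add 1 hour 29 minutes layover in Oakridge City → 9:35 PM UTC.
Add 6 hours 46 minutes leg 2 → 4:21 AM UTC (Jun 18).
Add 6 hours and 9 minutes layover in Greywater → 10:30 AM UTC.
Add 8 hours 22 minutes leg 3 → 6:52 PM UTC.
Suva is UTC+12:00, so local arrival = 6:52 PM + 12:00 = 6:52 AM on Jun 19.

6:52 AM on Jun 19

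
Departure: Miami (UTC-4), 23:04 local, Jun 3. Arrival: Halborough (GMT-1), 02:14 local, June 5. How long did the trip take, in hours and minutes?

Departure in UTC: 23:04 + 4:00 = 03:04 on Jun 4.
Arrival in UTC: 02:14 + 1:00 = 03:14 on Jun 5.
Elapsed = 03:14 − 03:04 (+1 day) = 24 hours 10 minutes.

24 hours 10 minutes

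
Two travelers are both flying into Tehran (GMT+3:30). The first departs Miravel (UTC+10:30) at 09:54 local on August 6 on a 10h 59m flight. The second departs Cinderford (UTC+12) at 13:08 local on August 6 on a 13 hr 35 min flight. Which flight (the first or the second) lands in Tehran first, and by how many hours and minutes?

Flight 1 in UTC: 09:54 − 10:30 = 23:24 on Aug 5.
+10 hours and 59 minutes → arrive 10:23 UTC on Aug 6.
Flight 2 in UTC: 13:08 − 12:00 = 01:08 on Aug 6.
+13 hours and 35 minutes → arrive 14:43 UTC on Aug 6.
Flight 1 lands earlier by 4 hours 20 minutes.

the first, by 4 hours 20 minutes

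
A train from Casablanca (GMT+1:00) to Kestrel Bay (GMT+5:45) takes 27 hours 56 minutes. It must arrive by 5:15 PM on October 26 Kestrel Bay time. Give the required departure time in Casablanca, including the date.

8:34 AM on Oct 25

Target arrival in UTC: 5:15 PM − 5:45 = 11:30 AM on Oct 26.
Subtract 27 hours and 56 minutes → departure 7:34 AM UTC on Oct 25.
Casablanca is UTC+1:00: 7:34 AM + 1:00 = 8:34 AM on Oct 25.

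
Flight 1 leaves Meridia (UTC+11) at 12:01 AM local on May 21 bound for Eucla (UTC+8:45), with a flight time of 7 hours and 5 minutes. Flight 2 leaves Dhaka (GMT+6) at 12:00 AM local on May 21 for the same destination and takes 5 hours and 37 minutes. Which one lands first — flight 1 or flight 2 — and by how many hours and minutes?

the first, by 3 hours 31 minutes

Flight 1 in UTC: 12:01 AM − 11:00 = 1:01 PM on May 20.
+7 hours and 5 minutes → arrive 8:06 PM UTC on May 20.
Flight 2 in UTC: 12:00 AM − 6:00 = 6:00 PM on May 20.
+5 hours 37 minutes → arrive 11:37 PM UTC on May 20.
Flight 1 lands earlier by 3 hours 31 minutes.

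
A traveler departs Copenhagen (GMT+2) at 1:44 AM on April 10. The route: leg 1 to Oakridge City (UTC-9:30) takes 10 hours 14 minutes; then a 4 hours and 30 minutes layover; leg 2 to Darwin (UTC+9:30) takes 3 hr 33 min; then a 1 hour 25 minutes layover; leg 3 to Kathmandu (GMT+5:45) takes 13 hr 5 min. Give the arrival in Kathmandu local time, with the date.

2:16 PM on April 11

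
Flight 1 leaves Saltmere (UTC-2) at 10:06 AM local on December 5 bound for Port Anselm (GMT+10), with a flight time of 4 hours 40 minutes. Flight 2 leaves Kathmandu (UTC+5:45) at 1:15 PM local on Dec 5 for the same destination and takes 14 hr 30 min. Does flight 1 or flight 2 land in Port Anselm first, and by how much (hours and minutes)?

Flight 1 in UTC: 10:06 AM + 2:00 = 12:06 PM on Dec 5.
+4 hours 40 minutes → arrive 4:46 PM UTC on Dec 5.
Flight 2 in UTC: 1:15 PM − 5:45 = 7:30 AM on Dec 5.
+14 hours and 30 minutes → arrive 10:00 PM UTC on Dec 5.
Flight 1 lands earlier by 5 hours 14 minutes.

the first, by 5 hours 14 minutes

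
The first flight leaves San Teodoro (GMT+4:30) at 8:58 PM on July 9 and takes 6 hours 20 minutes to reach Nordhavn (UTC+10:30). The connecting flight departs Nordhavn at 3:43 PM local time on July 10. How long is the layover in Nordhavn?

6 hours 25 minutes

Convert departure to UTC: 8:58 PM − 4:30 = 4:28 PM UTC on Jul 9.
Add 6 hours and 20 minutes flight time → 10:48 PM UTC.
Nordhavn is UTC+10:30, so local arrival = 10:48 PM + 10:30 = 9:18 AM on Jul 10.
Layover = 3:43 PM − 9:18 AM = 6 hours 25 minutes.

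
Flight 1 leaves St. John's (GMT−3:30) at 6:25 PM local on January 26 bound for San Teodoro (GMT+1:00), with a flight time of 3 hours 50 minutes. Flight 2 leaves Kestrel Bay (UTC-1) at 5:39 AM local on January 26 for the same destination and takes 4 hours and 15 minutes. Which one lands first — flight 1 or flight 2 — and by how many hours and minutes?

the second, by 14 hours 51 minutes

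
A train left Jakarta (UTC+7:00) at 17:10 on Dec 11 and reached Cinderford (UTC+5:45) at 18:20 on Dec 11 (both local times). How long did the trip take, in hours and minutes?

Departure in UTC: 17:10 − 7:00 = 10:10 on Dec 11.
Arrival in UTC: 18:20 − 5:45 = 12:35 on Dec 11.
Elapsed = 12:35 − 10:10 = 2 hours 25 minutes.

2 hours 25 minutes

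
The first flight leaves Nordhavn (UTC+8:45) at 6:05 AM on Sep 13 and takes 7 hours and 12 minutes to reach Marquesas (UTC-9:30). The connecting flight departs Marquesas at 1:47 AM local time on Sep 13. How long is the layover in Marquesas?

Convert departure to UTC: 6:05 AM − 8:45 = 9:20 PM UTC on Sep 12.
Add 7 hours 12 minutes flight time → 4:32 AM UTC (Sep 13).
Marquesas is UTC−9:30, so local arrival = 4:32 AM − 9:30 = 7:02 PM on Sep 12.
Layover = 1:47 AM − 7:02 PM (+1 day) = 6 hours 45 minutes.

6 hours 45 minutes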